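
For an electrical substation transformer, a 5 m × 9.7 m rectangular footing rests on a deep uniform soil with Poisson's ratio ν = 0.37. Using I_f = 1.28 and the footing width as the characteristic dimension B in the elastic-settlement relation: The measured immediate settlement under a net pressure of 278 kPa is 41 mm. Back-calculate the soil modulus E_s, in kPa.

E_s ≈ 37500 kPa

S_e = q·B·(1−ν²)/E_s · I_f  ⇒  E_s = q·B·(1−ν²)·I_f / S_e.
E_s = 278 × 5 × 0.8631 × 1.28 / 0.041 = 37450 kPa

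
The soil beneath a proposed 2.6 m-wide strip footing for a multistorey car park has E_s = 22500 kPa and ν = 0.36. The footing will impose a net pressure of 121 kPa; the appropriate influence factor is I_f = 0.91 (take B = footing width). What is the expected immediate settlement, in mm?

S_e ≈ 11.1 mm

Immediate (elastic) settlement: S_e = q·B·(1−ν²)/E_s · I_f.
S_e = 121 × 2.6 × (1 − 0.36²) / 22500 × 0.91
    = 121 × 2.6 × 0.8704 / 22500 × 0.91
    = 0.01107 m = 11.07 mm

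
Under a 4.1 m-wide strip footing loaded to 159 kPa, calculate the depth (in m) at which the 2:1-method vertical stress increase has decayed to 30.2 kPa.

z ≈ 17.5 m

2:1 spreading — at depth z the loaded area has grown by z in each plan dimension:
qB/(B+z) = Δσ_z ⇒ z = qB/Δσ_z − B = 159×4.1/30.2 − 4.1 = 17.49 m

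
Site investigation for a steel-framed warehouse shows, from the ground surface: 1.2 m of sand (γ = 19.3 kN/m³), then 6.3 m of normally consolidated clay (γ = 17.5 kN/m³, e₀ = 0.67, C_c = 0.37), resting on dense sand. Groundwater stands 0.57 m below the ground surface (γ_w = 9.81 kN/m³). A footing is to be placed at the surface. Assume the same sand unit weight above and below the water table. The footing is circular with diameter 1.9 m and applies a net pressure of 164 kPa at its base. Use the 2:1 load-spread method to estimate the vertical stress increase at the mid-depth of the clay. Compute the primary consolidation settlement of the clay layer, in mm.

S_c ≈ 190 mm

Mid-depth of clay below the ground surface: z = 1.2 + 6.3/2 = 4.35 m.
Total vertical stress at mid-clay: σ_v = 19.3×1.2 + 17.5×3.15 = 78.285 kPa.
Pore pressure: u = 9.81×(4.35 − 0.57) = 37.082 kPa.
Initial effective stress: σ'_0 = σ_v − u = 78.285 − 37.082 = 41.203 kPa.
Stress increase at mid-clay by the 2:1 spreading method:
Δσ ≈ qD²/(D+z)² = 164×1.9²/(1.9+4.35)² = 15.156 kPa
Final effective stress: σ'_f = σ'_0 + Δσ = 41.203 + 15.156 = 56.359 kPa.
Normally consolidated clay, so the full stress increment lies on the virgin compression line:
S_c = C_c·H/(1+e₀)·log₁₀(σ'_f/σ'_0) = 0.37×6.3/(1+0.67)×log₁₀(56.359/41.203)
    = 1.3958 × 0.13603 = 0.1899 m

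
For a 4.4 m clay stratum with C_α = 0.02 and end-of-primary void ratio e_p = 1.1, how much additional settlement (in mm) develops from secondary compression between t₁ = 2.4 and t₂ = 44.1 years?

S_s ≈ 53 mm

Secondary compression: S_s = C_α·H/(1+e_p)·log₁₀(t₂/t₁)
S_s = 0.02×4.4/(1+1.1)×log₁₀(44.1/2.4)
    = 0.0419 × 1.264 = 0.05298 m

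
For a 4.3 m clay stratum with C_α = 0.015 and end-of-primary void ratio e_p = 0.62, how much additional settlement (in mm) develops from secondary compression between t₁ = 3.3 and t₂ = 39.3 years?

S_s ≈ 42.8 mm

Secondary compression: S_s = C_α·H/(1+e_p)·log₁₀(t₂/t₁)
S_s = 0.015×4.3/(1+0.62)×log₁₀(39.3/3.3)
    = 0.03981 × 1.076 = 0.04284 m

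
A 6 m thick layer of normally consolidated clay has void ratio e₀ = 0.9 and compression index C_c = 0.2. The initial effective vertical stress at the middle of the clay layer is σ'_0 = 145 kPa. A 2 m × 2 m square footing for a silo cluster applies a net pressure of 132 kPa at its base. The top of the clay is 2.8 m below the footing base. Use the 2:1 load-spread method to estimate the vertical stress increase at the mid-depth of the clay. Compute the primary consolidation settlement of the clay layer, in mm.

S_c ≈ 15.9 mm

Mid-depth of clay below the footing base: z = 2.8 + 6/2 = 5.8 m.
Stress increase at mid-clay by the 2:1 spreading method:
Δσ = qBL/((B+z)(L+z)) = 132×2×2/((2+5.8)(2+5.8)) = 8.6785 kPa
Final effective stress: σ'_f = σ'_0 + Δσ = 145 + 8.6785 = 153.68 kPa.
Normally consolidated clay, so the full stress increment lies on the virgin compression line:
S_c = C_c·H/(1+e₀)·log₁₀(σ'_f/σ'_0) = 0.2×6/(1+0.9)×log₁₀(153.68/145)
    = 0.63158 × 0.025249 = 0.01595 m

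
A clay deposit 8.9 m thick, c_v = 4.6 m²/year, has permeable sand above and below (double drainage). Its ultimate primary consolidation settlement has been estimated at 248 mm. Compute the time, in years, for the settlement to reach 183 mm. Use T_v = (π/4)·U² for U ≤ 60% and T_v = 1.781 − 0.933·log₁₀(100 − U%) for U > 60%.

t ≈ 1.97 years

Drainage path length: H_d = H/2 = 4.45 m (double drainage).
U = S(t)/S_ult = 183/248 = 0.7379.
U > 60%: T_v = 1.781 − 0.933·log₁₀(100 − 73.79) = 0.45758.
t = T_v·H_d²/c_v = 0.45758×4.45²/4.6 = 1.97 years.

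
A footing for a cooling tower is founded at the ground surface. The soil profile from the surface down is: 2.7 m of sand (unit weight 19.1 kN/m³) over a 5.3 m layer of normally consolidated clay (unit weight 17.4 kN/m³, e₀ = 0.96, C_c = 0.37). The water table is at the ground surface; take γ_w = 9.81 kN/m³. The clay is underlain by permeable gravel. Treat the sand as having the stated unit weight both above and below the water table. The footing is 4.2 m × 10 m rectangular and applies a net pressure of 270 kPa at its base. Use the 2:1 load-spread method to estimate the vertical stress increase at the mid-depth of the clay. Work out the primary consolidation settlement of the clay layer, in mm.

S_c ≈ 433 mm

Mid-depth of clay below the ground surface: z = 2.7 + 5.3/2 = 5.35 m.
Total vertical stress at mid-clay: σ_v = 19.1×2.7 + 17.4×2.65 = 97.68 kPa.
Pore pressure: u = 9.81×(5.35 − 0) = 52.483 kPa.
Initial effective stress: σ'_0 = σ_v − u = 97.68 − 52.483 = 45.197 kPa.
Stress increase at mid-clay by the 2:1 spreading method:
Δσ = qBL/((B+z)(L+z)) = 270×4.2×10/((4.2+5.35)(10+5.35)) = 77.357 kPa
Final effective stress: σ'_f = σ'_0 + Δσ = 45.197 + 77.357 = 122.55 kPa.
Normally consolidated clay, so the full stress increment lies on the virgin compression line:
S_c = C_c·H/(1+e₀)·log₁₀(σ'_f/σ'_0) = 0.37×5.3/(1+0.96)×log₁₀(122.55/45.197)
    = 1.0005 × 0.4332 = 0.4334 m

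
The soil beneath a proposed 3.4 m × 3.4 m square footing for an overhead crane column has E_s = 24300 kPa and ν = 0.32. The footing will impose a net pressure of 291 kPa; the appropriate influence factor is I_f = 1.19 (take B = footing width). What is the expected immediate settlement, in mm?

Immediate (elastic) settlement: S_e = q·B·(1−ν²)/E_s · I_f.
S_e = 291 × 3.4 × (1 − 0.32²) / 24300 × 1.19
    = 291 × 3.4 × 0.8976 / 24300 × 1.19
    = 0.04349 m = 43.49 mm

S_e ≈ 43.5 mm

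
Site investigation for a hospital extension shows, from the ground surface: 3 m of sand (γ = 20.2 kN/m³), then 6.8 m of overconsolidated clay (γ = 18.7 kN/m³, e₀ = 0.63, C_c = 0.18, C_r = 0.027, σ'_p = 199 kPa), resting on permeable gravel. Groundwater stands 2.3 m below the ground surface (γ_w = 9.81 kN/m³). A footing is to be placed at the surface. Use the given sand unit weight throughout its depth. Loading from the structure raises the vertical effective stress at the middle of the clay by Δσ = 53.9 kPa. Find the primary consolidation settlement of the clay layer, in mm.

S_c ≈ 24.3 mm

Mid-depth of clay below the ground surface: z = 3 + 6.8/2 = 6.4 m.
Total vertical stress at mid-clay: σ_v = 20.2×3 + 18.7×3.4 = 124.18 kPa.
Pore pressure: u = 9.81×(6.4 − 2.3) = 40.221 kPa.
Initial effective stress: σ'_0 = σ_v − u = 124.18 − 40.221 = 83.959 kPa.
Final effective stress: σ'_f = 83.959 + 53.9 = 137.86 kPa.
σ'_f = 137.86 ≤ σ'_p = 199 kPa, so the clay remains overconsolidated and only the recompression index applies:
S_c = C_r·H/(1+e₀)·log₁₀(σ'_f/σ'_0) = 0.027×6.8/1.63×log₁₀(137.86/83.959)
    = 0.11264 × 0.21537 = 0.02426 m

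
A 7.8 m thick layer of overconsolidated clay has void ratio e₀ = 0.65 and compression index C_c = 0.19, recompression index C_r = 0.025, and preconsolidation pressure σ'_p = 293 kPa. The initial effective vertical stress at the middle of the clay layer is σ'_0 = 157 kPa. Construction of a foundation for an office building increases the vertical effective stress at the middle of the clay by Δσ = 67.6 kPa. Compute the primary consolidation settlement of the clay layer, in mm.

S_c ≈ 18.4 mm

Final effective stress: σ'_f = 157 + 67.6 = 224.6 kPa.
σ'_f = 224.6 ≤ σ'_p = 293 kPa, so the clay remains overconsolidated and only the recompression index applies:
S_c = C_r·H/(1+e₀)·log₁₀(σ'_f/σ'_0) = 0.025×7.8/1.65×log₁₀(224.6/157)
    = 0.11818 × 0.15551 = 0.01838 m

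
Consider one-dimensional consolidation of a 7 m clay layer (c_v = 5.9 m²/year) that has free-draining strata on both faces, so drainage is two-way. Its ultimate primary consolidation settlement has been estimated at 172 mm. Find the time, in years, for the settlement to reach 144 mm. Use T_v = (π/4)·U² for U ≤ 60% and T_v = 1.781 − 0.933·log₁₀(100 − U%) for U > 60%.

t ≈ 1.35 years

Drainage path length: H_d = H/2 = 3.5 m (double drainage).
U = S(t)/S_ult = 144/172 = 0.8372.
U > 60%: T_v = 1.781 − 0.933·log₁₀(100 − 83.721) = 0.65055.
t = T_v·H_d²/c_v = 0.65055×3.5²/5.9 = 1.351 years.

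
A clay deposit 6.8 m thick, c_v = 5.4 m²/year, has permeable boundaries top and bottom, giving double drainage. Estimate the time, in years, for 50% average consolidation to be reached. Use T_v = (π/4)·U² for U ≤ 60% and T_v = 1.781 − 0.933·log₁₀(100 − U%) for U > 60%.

t ≈ 0.42 years

Drainage path length: H_d = H/2 = 3.4 m (double drainage).
U ≤ 60%: T_v = (π/4)·U² = (π/4)×0.5² = 0.19635.
t = T_v·H_d²/c_v = 0.19635×3.4²/5.4 = 0.4203 years.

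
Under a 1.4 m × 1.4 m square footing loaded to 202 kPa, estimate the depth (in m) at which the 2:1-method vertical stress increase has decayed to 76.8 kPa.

z ≈ 0.871 m

2:1 spreading — at depth z the loaded area has grown by z in each plan dimension:
qB²/(B+z)² = Δσ_z ⇒ z = B(√(q/Δσ_z) − 1) = 1.4×(√(202/76.8) − 1) = 0.8705 m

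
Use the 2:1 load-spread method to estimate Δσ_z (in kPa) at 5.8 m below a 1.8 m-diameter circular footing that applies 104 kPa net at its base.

Δσ_z ≈ 5.83 kPa

By the 2:1 method the load spreads at 1 horizontal : 2 vertical, so at depth z the loaded area has grown by z in each plan dimension:
Δσ ≈ qD²/(D+z)² = 104×1.8²/(1.8+5.8)² = 5.8338 kPa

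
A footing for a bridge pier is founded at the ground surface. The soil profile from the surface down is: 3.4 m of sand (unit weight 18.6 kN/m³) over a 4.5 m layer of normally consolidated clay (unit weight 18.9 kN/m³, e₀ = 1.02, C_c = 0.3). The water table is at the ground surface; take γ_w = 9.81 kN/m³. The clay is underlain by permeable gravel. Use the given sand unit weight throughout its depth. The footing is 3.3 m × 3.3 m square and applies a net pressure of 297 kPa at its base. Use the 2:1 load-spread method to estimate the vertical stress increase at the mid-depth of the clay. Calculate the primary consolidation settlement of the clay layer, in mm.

Mid-depth of clay below the ground surface: z = 3.4 + 4.5/2 = 5.65 m.
Total vertical stress at mid-clay: σ_v = 18.6×3.4 + 18.9×2.25 = 105.77 kPa.
Pore pressure: u = 9.81×(5.65 − 0) = 55.427 kPa.
Initial effective stress: σ'_0 = σ_v − u = 105.77 − 55.427 = 50.343 kPa.
Stress increase at mid-clay by the 2:1 spreading method:
Δσ = qBL/((B+z)(L+z)) = 297×3.3×3.3/((3.3+5.65)(3.3+5.65)) = 40.377 kPa
Final effective stress: σ'_f = σ'_0 + Δσ = 50.343 + 40.377 = 90.72 kPa.
Normally consolidated clay, so the full stress increment lies on the virgin compression line:
S_c = C_c·H/(1+e₀)·log₁₀(σ'_f/σ'_0) = 0.3×4.5/(1+1.02)×log₁₀(90.72/50.343)
    = 0.66832 × 0.25576 = 0.1709 m

S_c ≈ 171 mm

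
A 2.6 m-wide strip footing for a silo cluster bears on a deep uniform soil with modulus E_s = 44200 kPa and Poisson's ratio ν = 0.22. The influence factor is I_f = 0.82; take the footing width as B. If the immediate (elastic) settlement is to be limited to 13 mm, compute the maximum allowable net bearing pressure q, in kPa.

S_e = q·B·(1−ν²)/E_s · I_f  ⇒  q = S_e·E_s / (B·(1−ν²)·I_f).
q = 0.013 × 44200 / (2.6 × 0.9516 × 0.82) = 283.2 kPa

q ≈ 283 kPa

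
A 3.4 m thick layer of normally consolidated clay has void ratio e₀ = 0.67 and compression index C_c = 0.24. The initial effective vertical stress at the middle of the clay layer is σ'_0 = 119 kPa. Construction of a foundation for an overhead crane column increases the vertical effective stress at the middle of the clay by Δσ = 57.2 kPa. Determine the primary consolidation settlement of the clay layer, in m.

Final effective stress: σ'_f = σ'_0 + Δσ = 119 + 57.2 = 176.2 kPa.
Normally consolidated clay, so the full stress increment lies on the virgin compression line:
S_c = C_c·H/(1+e₀)·log₁₀(σ'_f/σ'_0) = 0.24×3.4/(1+0.67)×log₁₀(176.2/119)
    = 0.48862 × 0.17046 = 0.08329 m

S_c ≈ 0.0833 m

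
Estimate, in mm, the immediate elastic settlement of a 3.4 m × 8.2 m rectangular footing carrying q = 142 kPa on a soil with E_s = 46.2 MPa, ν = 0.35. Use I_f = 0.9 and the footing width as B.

S_e ≈ 8.25 mm

Immediate (elastic) settlement: S_e = q·B·(1−ν²)/E_s · I_f.
E_s = 46.2 MPa = 46200 kPa.
S_e = 142 × 3.4 × (1 − 0.35²) / 46200 × 0.9
    = 142 × 3.4 × 0.8775 / 46200 × 0.9
    = 0.008253 m = 8.253 mm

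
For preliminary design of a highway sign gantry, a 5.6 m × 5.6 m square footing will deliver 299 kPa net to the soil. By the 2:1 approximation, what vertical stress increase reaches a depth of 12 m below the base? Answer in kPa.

Δσ_z ≈ 30.3 kPa

By the 2:1 method the load spreads at 1 horizontal : 2 vertical, so at depth z the loaded area has grown by z in each plan dimension:
Δσ = qBL/((B+z)(L+z)) = 299×5.6×5.6/((5.6+12)(5.6+12)) = 30.271 kPa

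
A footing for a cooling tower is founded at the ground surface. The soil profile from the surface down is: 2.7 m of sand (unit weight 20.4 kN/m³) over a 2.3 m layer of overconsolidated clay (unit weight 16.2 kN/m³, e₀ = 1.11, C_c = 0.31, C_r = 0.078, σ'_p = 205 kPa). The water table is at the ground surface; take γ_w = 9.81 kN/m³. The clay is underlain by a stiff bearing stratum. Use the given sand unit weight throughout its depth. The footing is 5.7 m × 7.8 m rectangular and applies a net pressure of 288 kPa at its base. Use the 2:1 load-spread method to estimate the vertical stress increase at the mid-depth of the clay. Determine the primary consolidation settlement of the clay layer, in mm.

S_c ≈ 53 mm

Mid-depth of clay below the ground surface: z = 2.7 + 2.3/2 = 3.85 m.
Total vertical stress at mid-clay: σ_v = 20.4×2.7 + 16.2×1.15 = 73.71 kPa.
Pore pressure: u = 9.81×(3.85 − 0) = 37.769 kPa.
Initial effective stress: σ'_0 = σ_v − u = 73.71 − 37.769 = 35.941 kPa.
Stress increase at mid-clay by the 2:1 spreading method:
Δσ = qBL/((B+z)(L+z)) = 288×5.7×7.8/((5.7+3.85)(7.8+3.85)) = 115.09 kPa
Final effective stress: σ'_f = 35.941 + 115.09 = 151.03 kPa.
σ'_f = 151.03 ≤ σ'_p = 205 kPa, so the clay remains overconsolidated and only the recompression index applies:
S_c = C_r·H/(1+e₀)·log₁₀(σ'_f/σ'_0) = 0.078×2.3/2.11×log₁₀(151.03/35.941)
    = 0.08502 × 0.62347 = 0.05301 m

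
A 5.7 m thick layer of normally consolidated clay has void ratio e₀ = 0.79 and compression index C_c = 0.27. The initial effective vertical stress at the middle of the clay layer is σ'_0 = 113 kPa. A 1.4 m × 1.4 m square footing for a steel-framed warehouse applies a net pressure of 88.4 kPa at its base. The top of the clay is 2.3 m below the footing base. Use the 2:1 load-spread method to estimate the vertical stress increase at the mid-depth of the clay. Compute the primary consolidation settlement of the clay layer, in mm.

S_c ≈ 13.1 mm

Mid-depth of clay below the footing base: z = 2.3 + 5.7/2 = 5.15 m.
Stress increase at mid-clay by the 2:1 spreading method:
Δσ = qBL/((B+z)(L+z)) = 88.4×1.4×1.4/((1.4+5.15)(1.4+5.15)) = 4.0386 kPa
Final effective stress: σ'_f = σ'_0 + Δσ = 113 + 4.0386 = 117.04 kPa.
Normally consolidated clay, so the full stress increment lies on the virgin compression line:
S_c = C_c·H/(1+e₀)·log₁₀(σ'_f/σ'_0) = 0.27×5.7/(1+0.79)×log₁₀(117.04/113)
    = 0.85978 × 0.015256 = 0.01312 m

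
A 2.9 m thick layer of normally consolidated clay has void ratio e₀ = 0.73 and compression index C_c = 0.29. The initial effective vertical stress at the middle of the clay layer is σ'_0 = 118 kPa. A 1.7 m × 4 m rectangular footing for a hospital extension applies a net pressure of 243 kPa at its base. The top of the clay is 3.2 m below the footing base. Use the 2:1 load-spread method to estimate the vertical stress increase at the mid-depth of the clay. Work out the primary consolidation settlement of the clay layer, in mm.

Mid-depth of clay below the footing base: z = 3.2 + 2.9/2 = 4.65 m.
Stress increase at mid-clay by the 2:1 spreading method:
Δσ = qBL/((B+z)(L+z)) = 243×1.7×4/((1.7+4.65)(4+4.65)) = 30.083 kPa
Final effective stress: σ'_f = σ'_0 + Δσ = 118 + 30.083 = 148.08 kPa.
Normally consolidated clay, so the full stress increment lies on the virgin compression line:
S_c = C_c·H/(1+e₀)·log₁₀(σ'_f/σ'_0) = 0.29×2.9/(1+0.73)×log₁₀(148.08/118)
    = 0.48613 × 0.098614 = 0.04794 m

S_c ≈ 47.9 mm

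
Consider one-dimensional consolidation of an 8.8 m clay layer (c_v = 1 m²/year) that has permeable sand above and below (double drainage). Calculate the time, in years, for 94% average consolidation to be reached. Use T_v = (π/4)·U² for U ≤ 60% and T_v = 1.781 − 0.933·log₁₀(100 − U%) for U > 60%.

Drainage path length: H_d = H/2 = 4.4 m (double drainage).
U > 60%: T_v = 1.781 − 0.933·log₁₀(100 − 94) = 1.055.
t = T_v·H_d²/c_v = 1.055×4.4²/1 = 20.42 years.

t ≈ 20.4 years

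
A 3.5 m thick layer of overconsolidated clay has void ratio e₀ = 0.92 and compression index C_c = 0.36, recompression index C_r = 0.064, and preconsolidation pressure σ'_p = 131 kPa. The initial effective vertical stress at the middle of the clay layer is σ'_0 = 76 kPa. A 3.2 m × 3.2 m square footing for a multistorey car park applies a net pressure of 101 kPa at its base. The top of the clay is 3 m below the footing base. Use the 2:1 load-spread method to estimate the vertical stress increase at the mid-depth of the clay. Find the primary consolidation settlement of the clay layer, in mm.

Mid-depth of clay below the footing base: z = 3 + 3.5/2 = 4.75 m.
Stress increase at mid-clay by the 2:1 spreading method:
Δσ = qBL/((B+z)(L+z)) = 101×3.2×3.2/((3.2+4.75)(3.2+4.75)) = 16.364 kPa
Final effective stress: σ'_f = 76 + 16.364 = 92.364 kPa.
σ'_f = 92.364 ≤ σ'_p = 131 kPa, so the clay remains overconsolidated and only the recompression index applies:
S_c = C_r·H/(1+e₀)·log₁₀(σ'_f/σ'_0) = 0.064×3.5/1.92×log₁₀(92.364/76)
    = 0.11667 × 0.084689 = 0.00988 m

S_c ≈ 9.88 mm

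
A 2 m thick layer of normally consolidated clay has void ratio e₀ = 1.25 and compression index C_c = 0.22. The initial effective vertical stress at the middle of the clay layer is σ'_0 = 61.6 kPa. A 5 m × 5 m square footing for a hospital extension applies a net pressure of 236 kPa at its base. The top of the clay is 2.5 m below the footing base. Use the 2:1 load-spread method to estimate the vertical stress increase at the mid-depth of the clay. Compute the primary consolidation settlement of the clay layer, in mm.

Mid-depth of clay below the footing base: z = 2.5 + 2/2 = 3.5 m.
Stress increase at mid-clay by the 2:1 spreading method:
Δσ = qBL/((B+z)(L+z)) = 236×5×5/((5+3.5)(5+3.5)) = 81.661 kPa
Final effective stress: σ'_f = σ'_0 + Δσ = 61.6 + 81.661 = 143.26 kPa.
Normally consolidated clay, so the full stress increment lies on the virgin compression line:
S_c = C_c·H/(1+e₀)·log₁₀(σ'_f/σ'_0) = 0.22×2/(1+1.25)×log₁₀(143.26/61.6)
    = 0.19556 × 0.36654 = 0.07168 m

S_c ≈ 71.7 mm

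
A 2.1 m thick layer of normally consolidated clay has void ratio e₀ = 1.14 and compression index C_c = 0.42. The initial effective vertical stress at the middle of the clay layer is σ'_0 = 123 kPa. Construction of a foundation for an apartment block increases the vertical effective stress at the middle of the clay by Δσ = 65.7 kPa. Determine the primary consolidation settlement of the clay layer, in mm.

Final effective stress: σ'_f = σ'_0 + Δσ = 123 + 65.7 = 188.7 kPa.
Normally consolidated clay, so the full stress increment lies on the virgin compression line:
S_c = C_c·H/(1+e₀)·log₁₀(σ'_f/σ'_0) = 0.42×2.1/(1+1.14)×log₁₀(188.7/123)
    = 0.41215 × 0.18587 = 0.07661 m

S_c ≈ 76.6 mm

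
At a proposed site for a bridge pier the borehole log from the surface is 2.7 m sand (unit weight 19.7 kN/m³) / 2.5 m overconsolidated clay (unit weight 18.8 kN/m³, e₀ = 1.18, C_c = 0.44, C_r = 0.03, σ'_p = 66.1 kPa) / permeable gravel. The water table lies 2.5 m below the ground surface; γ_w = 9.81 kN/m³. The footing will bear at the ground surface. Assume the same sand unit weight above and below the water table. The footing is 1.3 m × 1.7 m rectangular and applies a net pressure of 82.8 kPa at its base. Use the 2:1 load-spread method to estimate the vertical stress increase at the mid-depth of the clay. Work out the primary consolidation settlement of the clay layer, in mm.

S_c ≈ 9.09 mm

Mid-depth of clay below the ground surface: z = 2.7 + 2.5/2 = 3.95 m.
Total vertical stress at mid-clay: σ_v = 19.7×2.7 + 18.8×1.25 = 76.69 kPa.
Pore pressure: u = 9.81×(3.95 − 2.5) = 14.225 kPa.
Initial effective stress: σ'_0 = σ_v − u = 76.69 − 14.225 = 62.465 kPa.
Stress increase at mid-clay by the 2:1 spreading method:
Δσ = qBL/((B+z)(L+z)) = 82.8×1.3×1.7/((1.3+3.95)(1.7+3.95)) = 6.169 kPa
Final effective stress: σ'_f = 62.465 + 6.169 = 68.634 kPa.
σ'_f = 68.634 > σ'_p = 66.1 kPa, so the stress path crosses the preconsolidation pressure — recompression up to σ'_p, then virgin compression beyond:
S_c = H/(1+e₀)·[C_r·log₁₀(σ'_p/σ'_0) + C_c·log₁₀(σ'_f/σ'_p)]
    = 2.5/2.18 × [0.03×log₁₀(66.1/62.465) + 0.44×log₁₀(68.634/66.1)]
    = 1.1468 × [0.00073694 + 0.0071887] = 0.009089 m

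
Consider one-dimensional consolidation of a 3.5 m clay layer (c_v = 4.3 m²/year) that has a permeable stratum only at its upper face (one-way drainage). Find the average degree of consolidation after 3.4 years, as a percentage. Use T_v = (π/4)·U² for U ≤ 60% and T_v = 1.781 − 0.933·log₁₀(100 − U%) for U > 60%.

U ≈ 95.7 %

Drainage path length: H_d = H = 3.5 m (single drainage).
T_v = c_v·t/H_d² = 4.3×3.4/3.5² = 1.1935.
T_v = 1.1935 corresponds to the U > 60% branch:
U = 1 − 10^((1.781 − T_v)/0.933)/100 = 0.9574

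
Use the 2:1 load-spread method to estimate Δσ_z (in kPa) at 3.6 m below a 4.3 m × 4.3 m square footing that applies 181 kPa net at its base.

By the 2:1 method the load spreads at 1 horizontal : 2 vertical, so at depth z the loaded area has grown by z in each plan dimension:
Δσ = qBL/((B+z)(L+z)) = 181×4.3×4.3/((4.3+3.6)(4.3+3.6)) = 53.624 kPa

Δσ_z ≈ 53.6 kPa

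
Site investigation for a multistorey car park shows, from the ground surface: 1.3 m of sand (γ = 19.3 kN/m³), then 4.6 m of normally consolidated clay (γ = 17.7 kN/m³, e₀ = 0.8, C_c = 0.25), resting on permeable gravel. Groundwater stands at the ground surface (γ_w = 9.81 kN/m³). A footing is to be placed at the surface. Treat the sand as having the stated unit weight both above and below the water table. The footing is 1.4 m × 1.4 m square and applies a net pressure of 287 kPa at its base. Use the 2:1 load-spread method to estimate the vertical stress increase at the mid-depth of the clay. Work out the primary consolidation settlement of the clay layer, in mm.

S_c ≈ 153 mm

Mid-depth of clay below the ground surface: z = 1.3 + 4.6/2 = 3.6 m.
Total vertical stress at mid-clay: σ_v = 19.3×1.3 + 17.7×2.3 = 65.8 kPa.
Pore pressure: u = 9.81×(3.6 − 0) = 35.316 kPa.
Initial effective stress: σ'_0 = σ_v − u = 65.8 − 35.316 = 30.484 kPa.
Stress increase at mid-clay by the 2:1 spreading method:
Δσ = qBL/((B+z)(L+z)) = 287×1.4×1.4/((1.4+3.6)(1.4+3.6)) = 22.501 kPa
Final effective stress: σ'_f = σ'_0 + Δσ = 30.484 + 22.501 = 52.985 kPa.
Normally consolidated clay, so the full stress increment lies on the virgin compression line:
S_c = C_c·H/(1+e₀)·log₁₀(σ'_f/σ'_0) = 0.25×4.6/(1+0.8)×log₁₀(52.985/30.484)
    = 0.63889 × 0.24008 = 0.1534 m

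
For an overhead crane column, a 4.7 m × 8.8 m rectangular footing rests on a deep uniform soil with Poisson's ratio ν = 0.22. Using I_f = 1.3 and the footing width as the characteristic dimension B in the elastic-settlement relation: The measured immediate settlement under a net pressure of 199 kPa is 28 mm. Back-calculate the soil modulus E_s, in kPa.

E_s ≈ 41300 kPa

S_e = q·B·(1−ν²)/E_s · I_f  ⇒  E_s = q·B·(1−ν²)·I_f / S_e.
E_s = 199 × 4.7 × 0.9516 × 1.3 / 0.028 = 41320 kPa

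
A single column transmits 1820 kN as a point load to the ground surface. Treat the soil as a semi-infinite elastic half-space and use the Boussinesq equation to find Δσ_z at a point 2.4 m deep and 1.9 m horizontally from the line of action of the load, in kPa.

Δσ_z ≈ 44.7 kPa

Boussinesq vertical stress below a point load on an elastic half-space:
Δσ_z = 3P/(2πz²) · [1 + (r/z)²]^(−5/2)
r/z = 1.9/2.4 = 0.79167; [1+(r/z)²]^(−5/2) = 0.29628.
Δσ_z = 3×1820/(2π×2.4²) × 0.29628 = 150.87 × 0.29628 = 44.7 kPa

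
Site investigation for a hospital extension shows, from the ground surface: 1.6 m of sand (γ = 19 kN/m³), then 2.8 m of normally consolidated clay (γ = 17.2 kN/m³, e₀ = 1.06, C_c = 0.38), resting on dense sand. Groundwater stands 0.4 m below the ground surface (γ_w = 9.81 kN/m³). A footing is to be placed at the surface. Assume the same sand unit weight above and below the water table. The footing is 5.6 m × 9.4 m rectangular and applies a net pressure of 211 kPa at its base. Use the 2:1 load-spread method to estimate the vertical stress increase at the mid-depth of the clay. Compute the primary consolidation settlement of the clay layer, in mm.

Mid-depth of clay below the ground surface: z = 1.6 + 2.8/2 = 3 m.
Total vertical stress at mid-clay: σ_v = 19×1.6 + 17.2×1.4 = 54.48 kPa.
Pore pressure: u = 9.81×(3 − 0.4) = 25.506 kPa.
Initial effective stress: σ'_0 = σ_v − u = 54.48 − 25.506 = 28.974 kPa.
Stress increase at mid-clay by the 2:1 spreading method:
Δσ = qBL/((B+z)(L+z)) = 211×5.6×9.4/((5.6+3)(9.4+3)) = 104.15 kPa
Final effective stress: σ'_f = σ'_0 + Δσ = 28.974 + 104.15 = 133.12 kPa.
Normally consolidated clay, so the full stress increment lies on the virgin compression line:
S_c = C_c·H/(1+e₀)·log₁₀(σ'_f/σ'_0) = 0.38×2.8/(1+1.06)×log₁₀(133.12/28.974)
    = 0.5165 × 0.66223 = 0.342 m

S_c ≈ 342 mm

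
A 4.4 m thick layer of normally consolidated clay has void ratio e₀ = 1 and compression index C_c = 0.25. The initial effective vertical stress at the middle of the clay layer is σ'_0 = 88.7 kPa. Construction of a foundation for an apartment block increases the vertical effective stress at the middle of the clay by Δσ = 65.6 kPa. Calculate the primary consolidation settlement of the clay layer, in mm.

S_c ≈ 132 mm

Final effective stress: σ'_f = σ'_0 + Δσ = 88.7 + 65.6 = 154.3 kPa.
Normally consolidated clay, so the full stress increment lies on the virgin compression line:
S_c = C_c·H/(1+e₀)·log₁₀(σ'_f/σ'_0) = 0.25×4.4/(1+1)×log₁₀(154.3/88.7)
    = 0.55 × 0.24044 = 0.1322 m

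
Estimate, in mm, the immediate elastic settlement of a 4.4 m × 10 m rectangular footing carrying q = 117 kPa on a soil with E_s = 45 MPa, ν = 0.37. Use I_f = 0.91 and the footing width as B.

Immediate (elastic) settlement: S_e = q·B·(1−ν²)/E_s · I_f.
E_s = 45 MPa = 45000 kPa.
S_e = 117 × 4.4 × (1 − 0.37²) / 45000 × 0.91
    = 117 × 4.4 × 0.8631 / 45000 × 0.91
    = 0.008985 m = 8.985 mm

S_e ≈ 8.99 mm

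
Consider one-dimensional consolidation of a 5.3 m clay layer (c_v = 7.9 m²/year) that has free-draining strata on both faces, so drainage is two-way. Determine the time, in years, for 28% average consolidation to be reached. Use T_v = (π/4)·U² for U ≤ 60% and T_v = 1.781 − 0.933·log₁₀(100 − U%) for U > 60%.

t ≈ 0.0547 years

Drainage path length: H_d = H/2 = 2.65 m (double drainage).
U ≤ 60%: T_v = (π/4)·U² = (π/4)×0.28² = 0.061575.
t = T_v·H_d²/c_v = 0.061575×2.65²/7.9 = 0.05474 years.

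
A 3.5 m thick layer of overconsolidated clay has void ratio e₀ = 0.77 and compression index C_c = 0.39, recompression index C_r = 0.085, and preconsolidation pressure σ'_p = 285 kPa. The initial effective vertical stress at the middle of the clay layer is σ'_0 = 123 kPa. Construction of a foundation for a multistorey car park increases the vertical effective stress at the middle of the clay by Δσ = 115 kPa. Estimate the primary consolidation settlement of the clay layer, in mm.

S_c ≈ 48.2 mm

Final effective stress: σ'_f = 123 + 115 = 238 kPa.
σ'_f = 238 ≤ σ'_p = 285 kPa, so the clay remains overconsolidated and only the recompression index applies:
S_c = C_r·H/(1+e₀)·log₁₀(σ'_f/σ'_0) = 0.085×3.5/1.77×log₁₀(238/123)
    = 0.16808 × 0.28667 = 0.04818 m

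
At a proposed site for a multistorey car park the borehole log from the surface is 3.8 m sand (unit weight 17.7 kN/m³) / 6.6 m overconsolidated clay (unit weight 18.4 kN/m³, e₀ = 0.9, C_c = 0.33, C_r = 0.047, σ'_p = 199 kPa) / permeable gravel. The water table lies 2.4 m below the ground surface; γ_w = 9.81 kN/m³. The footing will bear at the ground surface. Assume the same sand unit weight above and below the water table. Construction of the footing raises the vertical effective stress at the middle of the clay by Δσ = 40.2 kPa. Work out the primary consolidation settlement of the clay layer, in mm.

Mid-depth of clay below the ground surface: z = 3.8 + 6.6/2 = 7.1 m.
Total vertical stress at mid-clay: σ_v = 17.7×3.8 + 18.4×3.3 = 127.98 kPa.
Pore pressure: u = 9.81×(7.1 − 2.4) = 46.107 kPa.
Initial effective stress: σ'_0 = σ_v − u = 127.98 − 46.107 = 81.873 kPa.
Final effective stress: σ'_f = 81.873 + 40.2 = 122.07 kPa.
σ'_f = 122.07 ≤ σ'_p = 199 kPa, so the clay remains overconsolidated and only the recompression index applies:
S_c = C_r·H/(1+e₀)·log₁₀(σ'_f/σ'_0) = 0.047×6.6/1.9×log₁₀(122.07/81.873)
    = 0.16326 × 0.17347 = 0.02832 m

S_c ≈ 28.3 mm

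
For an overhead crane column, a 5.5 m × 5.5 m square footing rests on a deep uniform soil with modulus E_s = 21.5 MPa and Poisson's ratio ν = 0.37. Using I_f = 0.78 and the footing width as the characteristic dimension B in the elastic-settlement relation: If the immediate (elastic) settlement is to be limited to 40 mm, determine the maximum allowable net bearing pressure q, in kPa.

E_s = 21.5 MPa = 21500 kPa.
S_e = q·B·(1−ν²)/E_s · I_f  ⇒  q = S_e·E_s / (B·(1−ν²)·I_f).
q = 0.04 × 21500 / (5.5 × 0.8631 × 0.78) = 232.3 kPa

q ≈ 232 kPa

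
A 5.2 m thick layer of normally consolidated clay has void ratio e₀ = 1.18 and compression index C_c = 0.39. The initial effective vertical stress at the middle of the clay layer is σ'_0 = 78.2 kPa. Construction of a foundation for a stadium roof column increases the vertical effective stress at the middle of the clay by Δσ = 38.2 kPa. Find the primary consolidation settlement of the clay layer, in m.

S_c ≈ 0.161 m

Final effective stress: σ'_f = σ'_0 + Δσ = 78.2 + 38.2 = 116.4 kPa.
Normally consolidated clay, so the full stress increment lies on the virgin compression line:
S_c = C_c·H/(1+e₀)·log₁₀(σ'_f/σ'_0) = 0.39×5.2/(1+1.18)×log₁₀(116.4/78.2)
    = 0.93028 × 0.17275 = 0.1607 m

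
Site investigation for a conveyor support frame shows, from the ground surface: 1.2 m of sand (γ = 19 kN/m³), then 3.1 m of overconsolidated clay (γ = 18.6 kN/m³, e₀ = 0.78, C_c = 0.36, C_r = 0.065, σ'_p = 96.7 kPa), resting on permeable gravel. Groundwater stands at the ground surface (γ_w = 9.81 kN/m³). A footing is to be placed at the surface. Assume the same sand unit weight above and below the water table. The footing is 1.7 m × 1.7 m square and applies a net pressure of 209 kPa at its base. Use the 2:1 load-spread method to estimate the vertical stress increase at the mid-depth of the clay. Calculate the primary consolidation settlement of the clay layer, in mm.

S_c ≈ 39.6 mm

Mid-depth of clay below the ground surface: z = 1.2 + 3.1/2 = 2.75 m.
Total vertical stress at mid-clay: σ_v = 19×1.2 + 18.6×1.55 = 51.63 kPa.
Pore pressure: u = 9.81×(2.75 − 0) = 26.978 kPa.
Initial effective stress: σ'_0 = σ_v − u = 51.63 − 26.978 = 24.652 kPa.
Stress increase at mid-clay by the 2:1 spreading method:
Δσ = qBL/((B+z)(L+z)) = 209×1.7×1.7/((1.7+2.75)(1.7+2.75)) = 30.502 kPa
Final effective stress: σ'_f = 24.652 + 30.502 = 55.154 kPa.
σ'_f = 55.154 ≤ σ'_p = 96.7 kPa, so the clay remains overconsolidated and only the recompression index applies:
S_c = C_r·H/(1+e₀)·log₁₀(σ'_f/σ'_0) = 0.065×3.1/1.78×log₁₀(55.154/24.652)
    = 0.1132 × 0.34972 = 0.03959 m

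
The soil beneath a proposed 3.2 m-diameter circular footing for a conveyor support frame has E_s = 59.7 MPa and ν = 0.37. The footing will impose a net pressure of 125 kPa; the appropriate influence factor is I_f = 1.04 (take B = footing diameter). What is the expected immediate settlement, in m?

S_e ≈ 0.00601 m

Immediate (elastic) settlement: S_e = q·B·(1−ν²)/E_s · I_f.
E_s = 59.7 MPa = 59700 kPa.
S_e = 125 × 3.2 × (1 − 0.37²) / 59700 × 1.04
    = 125 × 3.2 × 0.8631 / 59700 × 1.04
    = 0.006014 m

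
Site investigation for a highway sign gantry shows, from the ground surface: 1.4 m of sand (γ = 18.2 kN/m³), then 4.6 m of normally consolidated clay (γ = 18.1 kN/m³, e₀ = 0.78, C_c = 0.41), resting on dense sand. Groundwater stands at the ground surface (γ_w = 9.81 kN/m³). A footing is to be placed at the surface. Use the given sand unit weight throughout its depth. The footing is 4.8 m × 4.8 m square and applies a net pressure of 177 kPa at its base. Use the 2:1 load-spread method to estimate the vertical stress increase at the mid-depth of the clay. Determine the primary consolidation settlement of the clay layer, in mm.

Mid-depth of clay below the ground surface: z = 1.4 + 4.6/2 = 3.7 m.
Total vertical stress at mid-clay: σ_v = 18.2×1.4 + 18.1×2.3 = 67.11 kPa.
Pore pressure: u = 9.81×(3.7 − 0) = 36.297 kPa.
Initial effective stress: σ'_0 = σ_v − u = 67.11 − 36.297 = 30.813 kPa.
Stress increase at mid-clay by the 2:1 spreading method:
Δσ = qBL/((B+z)(L+z)) = 177×4.8×4.8/((4.8+3.7)(4.8+3.7)) = 56.444 kPa
Final effective stress: σ'_f = σ'_0 + Δσ = 30.813 + 56.444 = 87.257 kPa.
Normally consolidated clay, so the full stress increment lies on the virgin compression line:
S_c = C_c·H/(1+e₀)·log₁₀(σ'_f/σ'_0) = 0.41×4.6/(1+0.78)×log₁₀(87.257/30.813)
    = 1.0596 × 0.45207 = 0.479 m

S_c ≈ 479 mm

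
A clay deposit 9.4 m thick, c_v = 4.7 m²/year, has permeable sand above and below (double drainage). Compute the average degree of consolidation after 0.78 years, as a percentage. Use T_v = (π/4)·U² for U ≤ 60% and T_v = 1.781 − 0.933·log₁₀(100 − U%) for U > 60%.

U ≈ 46 %

Drainage path length: H_d = H/2 = 4.7 m (double drainage).
T_v = c_v·t/H_d² = 4.7×0.78/4.7² = 0.16596.
T_v = 0.16596 corresponds to the U ≤ 60% branch:
U = √(4T_v/π) = 0.4597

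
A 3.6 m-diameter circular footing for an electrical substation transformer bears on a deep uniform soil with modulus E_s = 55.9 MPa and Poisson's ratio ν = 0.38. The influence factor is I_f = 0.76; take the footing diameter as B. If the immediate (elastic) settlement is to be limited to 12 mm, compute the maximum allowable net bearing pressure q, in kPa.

E_s = 55.9 MPa = 55900 kPa.
S_e = q·B·(1−ν²)/E_s · I_f  ⇒  q = S_e·E_s / (B·(1−ν²)·I_f).
q = 0.012 × 55900 / (3.6 × 0.8556 × 0.76) = 286.6 kPa

q ≈ 287 kPa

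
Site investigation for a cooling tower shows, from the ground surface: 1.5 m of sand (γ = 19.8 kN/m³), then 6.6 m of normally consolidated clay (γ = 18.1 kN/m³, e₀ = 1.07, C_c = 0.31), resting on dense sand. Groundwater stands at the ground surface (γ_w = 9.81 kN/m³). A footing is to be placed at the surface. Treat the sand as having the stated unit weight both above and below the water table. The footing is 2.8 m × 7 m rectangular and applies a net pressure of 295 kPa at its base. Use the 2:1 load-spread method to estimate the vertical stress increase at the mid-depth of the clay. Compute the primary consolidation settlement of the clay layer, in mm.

Mid-depth of clay below the ground surface: z = 1.5 + 6.6/2 = 4.8 m.
Total vertical stress at mid-clay: σ_v = 19.8×1.5 + 18.1×3.3 = 89.43 kPa.
Pore pressure: u = 9.81×(4.8 − 0) = 47.088 kPa.
Initial effective stress: σ'_0 = σ_v − u = 89.43 − 47.088 = 42.342 kPa.
Stress increase at mid-clay by the 2:1 spreading method:
Δσ = qBL/((B+z)(L+z)) = 295×2.8×7/((2.8+4.8)(7+4.8)) = 64.474 kPa
Final effective stress: σ'_f = σ'_0 + Δσ = 42.342 + 64.474 = 106.82 kPa.
Normally consolidated clay, so the full stress increment lies on the virgin compression line:
S_c = C_c·H/(1+e₀)·log₁₀(σ'_f/σ'_0) = 0.31×6.6/(1+1.07)×log₁₀(106.82/42.342)
    = 0.98841 × 0.40188 = 0.3972 m

S_c ≈ 397 mm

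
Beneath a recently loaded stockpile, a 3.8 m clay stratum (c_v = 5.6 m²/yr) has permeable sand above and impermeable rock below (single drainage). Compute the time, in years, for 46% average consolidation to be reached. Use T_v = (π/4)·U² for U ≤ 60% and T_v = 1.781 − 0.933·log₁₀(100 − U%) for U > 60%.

Drainage path length: H_d = H = 3.8 m (single drainage).
U ≤ 60%: T_v = (π/4)·U² = (π/4)×0.46² = 0.16619.
t = T_v·H_d²/c_v = 0.16619×3.8²/5.6 = 0.4285 years.

t ≈ 0.429 years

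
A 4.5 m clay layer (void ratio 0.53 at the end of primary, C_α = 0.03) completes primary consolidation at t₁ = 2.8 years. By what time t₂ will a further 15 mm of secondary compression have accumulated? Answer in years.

S_s = C_α·H/(1+e_p)·log₁₀(t₂/t₁) ⇒ log₁₀(t₂/t₁) = S_s·(1+e_p)/(C_α·H).
log₁₀(t₂/t₁) = 0.015 × (1+0.53) / (0.03×4.5) = 0.17
t₂ = t₁ × 10^0.17 = 2.8 × 1.479 = 4.142 years

t₂ ≈ 4.14 years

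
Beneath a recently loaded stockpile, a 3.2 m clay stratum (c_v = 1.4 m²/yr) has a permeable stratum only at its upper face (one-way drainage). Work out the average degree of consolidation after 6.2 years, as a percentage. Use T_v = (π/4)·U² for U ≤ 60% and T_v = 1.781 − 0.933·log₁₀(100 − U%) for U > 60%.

Drainage path length: H_d = H = 3.2 m (single drainage).
T_v = c_v·t/H_d² = 1.4×6.2/3.2² = 0.84766.
T_v = 0.84766 corresponds to the U > 60% branch:
U = 1 − 10^((1.781 − T_v)/0.933)/100 = 0.8999

U ≈ 90 %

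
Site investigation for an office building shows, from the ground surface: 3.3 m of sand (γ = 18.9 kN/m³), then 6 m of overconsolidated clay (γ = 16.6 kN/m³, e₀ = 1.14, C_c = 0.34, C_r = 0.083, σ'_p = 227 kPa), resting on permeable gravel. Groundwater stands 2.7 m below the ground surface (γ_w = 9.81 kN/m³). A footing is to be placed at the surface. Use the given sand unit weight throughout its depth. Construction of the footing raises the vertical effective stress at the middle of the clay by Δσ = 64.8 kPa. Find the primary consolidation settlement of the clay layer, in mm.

S_c ≈ 61.8 mm

Mid-depth of clay below the ground surface: z = 3.3 + 6/2 = 6.3 m.
Total vertical stress at mid-clay: σ_v = 18.9×3.3 + 16.6×3 = 112.17 kPa.
Pore pressure: u = 9.81×(6.3 − 2.7) = 35.316 kPa.
Initial effective stress: σ'_0 = σ_v − u = 112.17 − 35.316 = 76.854 kPa.
Final effective stress: σ'_f = 76.854 + 64.8 = 141.65 kPa.
σ'_f = 141.65 ≤ σ'_p = 227 kPa, so the clay remains overconsolidated and only the recompression index applies:
S_c = C_r·H/(1+e₀)·log₁₀(σ'_f/σ'_0) = 0.083×6/2.14×log₁₀(141.65/76.854)
    = 0.23271 × 0.26555 = 0.0618 m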